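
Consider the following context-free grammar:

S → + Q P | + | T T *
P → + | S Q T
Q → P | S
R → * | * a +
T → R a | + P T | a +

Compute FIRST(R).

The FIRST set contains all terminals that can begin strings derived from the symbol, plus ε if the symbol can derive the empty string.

We compute FIRST(R) using the standard algorithm.
FIRST(P) = {*, +, a}
FIRST(Q) = {*, +, a}
FIRST(R) = {*}
FIRST(S) = {*, +, a}
FIRST(T) = {*, +, a}
Therefore, FIRST(R) = {*}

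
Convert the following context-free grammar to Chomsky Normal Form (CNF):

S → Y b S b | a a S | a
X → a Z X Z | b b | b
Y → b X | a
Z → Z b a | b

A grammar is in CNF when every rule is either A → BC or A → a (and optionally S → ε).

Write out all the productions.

TB → b; TA → a; S → a; X → b; Y → a; Z → b; S → Y X0; X0 → TB X1; X1 → S TB; S → TA X2; X2 → TA S; X → TA X3; X3 → Z X4; X4 → X Z; X → TB TB; Y → TB X; Z → Z X5; X5 → TB TA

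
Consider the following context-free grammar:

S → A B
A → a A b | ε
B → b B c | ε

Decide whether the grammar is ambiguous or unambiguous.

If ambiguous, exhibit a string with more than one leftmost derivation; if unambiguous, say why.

Unambiguous - every string in the language has a unique leftmost derivation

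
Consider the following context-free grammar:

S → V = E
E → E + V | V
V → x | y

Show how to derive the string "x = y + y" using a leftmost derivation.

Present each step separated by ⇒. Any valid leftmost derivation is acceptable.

S ⇒ V = E ⇒ x = E ⇒ x = E + V ⇒ x = V + V ⇒ x = y + V ⇒ x = y + y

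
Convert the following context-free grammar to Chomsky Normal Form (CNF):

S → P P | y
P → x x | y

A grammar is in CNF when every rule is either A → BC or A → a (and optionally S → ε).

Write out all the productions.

S → y; TX → x; P → y; S → P P; P → TX TX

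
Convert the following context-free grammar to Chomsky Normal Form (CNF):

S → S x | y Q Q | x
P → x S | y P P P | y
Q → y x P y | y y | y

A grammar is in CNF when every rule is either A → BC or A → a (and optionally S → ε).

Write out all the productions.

TX → x; TY → y; S → x; P → y; Q → y; S → S TX; S → TY X0; X0 → Q Q; P → TX S; P → TY X1; X1 → P X2; X2 → P P; Q → TY X3; X3 → TX X4; X4 → P TY; Q → TY TY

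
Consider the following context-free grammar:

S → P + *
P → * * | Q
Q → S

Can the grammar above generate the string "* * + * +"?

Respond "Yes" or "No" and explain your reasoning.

No - no valid derivation exists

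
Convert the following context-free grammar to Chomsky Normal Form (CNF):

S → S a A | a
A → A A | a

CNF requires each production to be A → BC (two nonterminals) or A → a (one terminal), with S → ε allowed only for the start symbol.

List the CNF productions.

TA → a; S → a; A → a; S → S X0; X0 → TA A; A → A A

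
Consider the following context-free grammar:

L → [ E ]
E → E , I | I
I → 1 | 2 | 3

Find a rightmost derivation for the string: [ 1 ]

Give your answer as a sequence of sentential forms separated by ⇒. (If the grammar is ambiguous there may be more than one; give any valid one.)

L ⇒ [ E ] ⇒ [ I ] ⇒ [ 1 ]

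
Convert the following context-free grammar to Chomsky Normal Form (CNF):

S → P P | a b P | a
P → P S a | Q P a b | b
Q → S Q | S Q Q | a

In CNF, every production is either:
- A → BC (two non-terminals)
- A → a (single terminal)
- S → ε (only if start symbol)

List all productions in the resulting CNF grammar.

TA → a; TB → b; S → a; P → b; Q → a; S → P P; S → TA X0; X0 → TB P; P → P X1; X1 → S TA; P → Q X2; X2 → P X3; X3 → TA TB; Q → S Q; Q → S X4; X4 → Q Q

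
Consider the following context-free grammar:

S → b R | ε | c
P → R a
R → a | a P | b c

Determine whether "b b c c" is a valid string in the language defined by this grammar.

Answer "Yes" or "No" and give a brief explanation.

No - no valid derivation exists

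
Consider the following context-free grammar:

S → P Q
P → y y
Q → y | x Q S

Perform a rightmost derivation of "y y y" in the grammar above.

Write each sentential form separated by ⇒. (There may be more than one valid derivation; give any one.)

S ⇒ P Q ⇒ P y ⇒ y y y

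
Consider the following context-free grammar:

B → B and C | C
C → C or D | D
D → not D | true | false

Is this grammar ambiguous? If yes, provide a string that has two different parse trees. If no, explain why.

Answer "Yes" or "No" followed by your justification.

No - the grammar is unambiguous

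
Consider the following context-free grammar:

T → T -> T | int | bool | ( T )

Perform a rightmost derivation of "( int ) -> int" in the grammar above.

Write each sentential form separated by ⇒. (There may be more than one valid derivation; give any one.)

T ⇒ T -> T ⇒ T -> int ⇒ ( T ) -> int ⇒ ( int ) -> int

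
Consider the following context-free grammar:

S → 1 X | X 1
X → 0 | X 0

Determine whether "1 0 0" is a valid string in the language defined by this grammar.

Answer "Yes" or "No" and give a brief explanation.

Yes - a valid derivation exists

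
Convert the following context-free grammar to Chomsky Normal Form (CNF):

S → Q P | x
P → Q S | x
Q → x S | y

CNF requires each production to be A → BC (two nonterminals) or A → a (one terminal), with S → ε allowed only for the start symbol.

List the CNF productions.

S → x; P → x; TX → x; Q → y; S → Q P; P → Q S; Q → TX S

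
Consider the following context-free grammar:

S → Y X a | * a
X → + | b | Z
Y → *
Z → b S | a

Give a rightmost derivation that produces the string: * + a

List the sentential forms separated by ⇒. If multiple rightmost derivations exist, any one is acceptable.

S ⇒ Y X a ⇒ Y + a ⇒ * + a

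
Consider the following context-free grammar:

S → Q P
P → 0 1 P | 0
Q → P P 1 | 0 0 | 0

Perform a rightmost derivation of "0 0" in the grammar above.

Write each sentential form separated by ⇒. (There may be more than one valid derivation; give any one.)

S ⇒ Q P ⇒ Q 0 ⇒ 0 0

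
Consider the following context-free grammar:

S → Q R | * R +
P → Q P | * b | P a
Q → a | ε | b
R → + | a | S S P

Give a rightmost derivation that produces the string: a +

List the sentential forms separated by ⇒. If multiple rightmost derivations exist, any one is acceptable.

S ⇒ Q R ⇒ Q + ⇒ a +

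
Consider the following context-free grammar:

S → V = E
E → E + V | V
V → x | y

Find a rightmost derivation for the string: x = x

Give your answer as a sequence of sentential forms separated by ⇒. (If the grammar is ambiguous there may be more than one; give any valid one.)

S ⇒ V = E ⇒ V = V ⇒ V = x ⇒ x = x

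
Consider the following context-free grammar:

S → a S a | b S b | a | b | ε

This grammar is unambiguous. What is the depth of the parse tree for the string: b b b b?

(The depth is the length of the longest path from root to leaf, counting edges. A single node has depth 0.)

3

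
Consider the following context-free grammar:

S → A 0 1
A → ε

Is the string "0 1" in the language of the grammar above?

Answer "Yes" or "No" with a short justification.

Yes - a valid derivation exists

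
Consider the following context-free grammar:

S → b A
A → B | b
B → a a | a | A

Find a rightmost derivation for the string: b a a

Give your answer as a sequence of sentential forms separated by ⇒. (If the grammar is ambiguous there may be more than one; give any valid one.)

S ⇒ b A ⇒ b B ⇒ b a a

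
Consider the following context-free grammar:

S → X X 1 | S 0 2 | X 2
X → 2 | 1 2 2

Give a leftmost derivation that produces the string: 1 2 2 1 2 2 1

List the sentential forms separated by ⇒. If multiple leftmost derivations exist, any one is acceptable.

S ⇒ X X 1 ⇒ 1 2 2 X 1 ⇒ 1 2 2 1 2 2 1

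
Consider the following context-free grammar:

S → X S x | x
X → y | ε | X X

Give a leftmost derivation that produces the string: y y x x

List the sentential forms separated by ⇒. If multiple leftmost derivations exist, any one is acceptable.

S ⇒ X S x ⇒ X X S x ⇒ y X S x ⇒ y y S x ⇒ y y x x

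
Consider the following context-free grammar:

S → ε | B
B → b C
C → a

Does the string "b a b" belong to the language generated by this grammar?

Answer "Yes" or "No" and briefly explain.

No - no valid derivation exists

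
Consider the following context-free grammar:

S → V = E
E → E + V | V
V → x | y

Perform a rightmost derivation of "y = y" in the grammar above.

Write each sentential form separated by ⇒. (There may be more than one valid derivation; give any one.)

S ⇒ V = E ⇒ V = V ⇒ V = y ⇒ y = y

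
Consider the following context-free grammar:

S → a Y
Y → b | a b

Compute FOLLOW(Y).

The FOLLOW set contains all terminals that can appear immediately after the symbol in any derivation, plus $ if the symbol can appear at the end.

We compute FOLLOW(Y) using the standard algorithm.
FOLLOW(S) starts with {$}.
FIRST(S) = {a}
FIRST(Y) = {a, b}
FOLLOW(S) = {$}
FOLLOW(Y) = {$}
Therefore, FOLLOW(Y) = {$}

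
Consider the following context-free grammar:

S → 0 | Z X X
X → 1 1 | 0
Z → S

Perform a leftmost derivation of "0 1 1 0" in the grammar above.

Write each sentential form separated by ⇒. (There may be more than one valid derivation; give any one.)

S ⇒ Z X X ⇒ S X X ⇒ 0 X X ⇒ 0 1 1 X ⇒ 0 1 1 0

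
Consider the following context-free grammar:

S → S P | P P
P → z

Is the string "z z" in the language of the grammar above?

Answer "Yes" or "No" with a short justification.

Yes - a valid derivation exists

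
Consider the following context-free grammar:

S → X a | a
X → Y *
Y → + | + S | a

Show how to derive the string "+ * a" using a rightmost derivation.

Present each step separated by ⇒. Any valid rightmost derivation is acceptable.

S ⇒ X a ⇒ Y * a ⇒ + * a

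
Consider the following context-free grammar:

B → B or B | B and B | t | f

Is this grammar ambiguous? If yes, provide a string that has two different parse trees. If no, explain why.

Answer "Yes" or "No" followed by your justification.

Yes - the string 't or f and f' has two distinct leftmost derivations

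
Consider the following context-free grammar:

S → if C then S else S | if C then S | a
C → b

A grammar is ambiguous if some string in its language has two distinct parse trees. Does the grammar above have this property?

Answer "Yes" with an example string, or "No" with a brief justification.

Yes - the string 'if b then if b then if b then a else a else a' has two distinct parse trees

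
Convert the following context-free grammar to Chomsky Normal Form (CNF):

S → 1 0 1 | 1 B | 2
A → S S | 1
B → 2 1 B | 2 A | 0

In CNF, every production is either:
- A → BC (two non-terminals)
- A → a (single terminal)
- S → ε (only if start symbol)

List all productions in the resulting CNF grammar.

T1 → 1; T0 → 0; S → 2; A → 1; T2 → 2; B → 0; S → T1 X0; X0 → T0 T1; S → T1 B; A → S S; B → T2 X1; X1 → T1 B; B → T2 A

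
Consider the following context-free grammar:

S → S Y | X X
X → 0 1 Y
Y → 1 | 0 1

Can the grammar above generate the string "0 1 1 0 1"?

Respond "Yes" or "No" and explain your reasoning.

No - no valid derivation exists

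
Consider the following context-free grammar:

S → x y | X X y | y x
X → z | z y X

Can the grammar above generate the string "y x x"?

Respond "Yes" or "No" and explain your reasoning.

No - no valid derivation exists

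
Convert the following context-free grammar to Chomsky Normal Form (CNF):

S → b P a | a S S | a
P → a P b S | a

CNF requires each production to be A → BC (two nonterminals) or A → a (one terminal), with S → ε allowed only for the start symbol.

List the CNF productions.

TB → b; TA → a; S → a; P → a; S → TB X0; X0 → P TA; S → TA X1; X1 → S S; P → TA X2; X2 → P X3; X3 → TB S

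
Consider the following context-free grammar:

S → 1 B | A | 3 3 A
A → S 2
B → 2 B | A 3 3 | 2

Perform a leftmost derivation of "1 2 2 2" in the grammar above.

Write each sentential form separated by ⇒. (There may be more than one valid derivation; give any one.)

S ⇒ A ⇒ S 2 ⇒ 1 B 2 ⇒ 1 2 B 2 ⇒ 1 2 2 2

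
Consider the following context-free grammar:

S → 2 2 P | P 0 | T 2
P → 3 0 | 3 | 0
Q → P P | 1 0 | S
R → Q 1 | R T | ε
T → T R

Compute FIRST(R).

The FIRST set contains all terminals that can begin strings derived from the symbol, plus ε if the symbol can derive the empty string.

We compute FIRST(R) using the standard algorithm.
FIRST(P) = {0, 3}
FIRST(Q) = {0, 1, 2, 3}
FIRST(R) = {0, 1, 2, 3, ε}
FIRST(S) = {0, 2, 3}
FIRST(T) = {}
Therefore, FIRST(R) = {0, 1, 2, 3, ε}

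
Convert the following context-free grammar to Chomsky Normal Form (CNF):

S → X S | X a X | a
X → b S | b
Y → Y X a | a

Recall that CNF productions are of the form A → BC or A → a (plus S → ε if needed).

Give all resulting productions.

TA → a; S → a; TB → b; X → b; Y → a; S → X S; S → X X0; X0 → TA X; X → TB S; Y → Y X1; X1 → X TA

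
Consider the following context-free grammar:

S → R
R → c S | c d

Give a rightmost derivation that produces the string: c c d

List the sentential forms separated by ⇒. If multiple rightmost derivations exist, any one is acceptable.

S ⇒ R ⇒ c S ⇒ c R ⇒ c c d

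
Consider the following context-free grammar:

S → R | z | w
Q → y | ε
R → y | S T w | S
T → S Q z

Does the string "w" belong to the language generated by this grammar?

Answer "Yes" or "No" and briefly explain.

Yes - a valid derivation exists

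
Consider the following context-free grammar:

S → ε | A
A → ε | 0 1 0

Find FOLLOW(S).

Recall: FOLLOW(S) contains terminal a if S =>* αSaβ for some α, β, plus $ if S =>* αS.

We compute FOLLOW(S) using the standard algorithm.
FOLLOW(S) starts with {$}.
FIRST(A) = {0, ε}
FIRST(S) = {0, ε}
FOLLOW(A) = {$}
FOLLOW(S) = {$}
Therefore, FOLLOW(S) = {$}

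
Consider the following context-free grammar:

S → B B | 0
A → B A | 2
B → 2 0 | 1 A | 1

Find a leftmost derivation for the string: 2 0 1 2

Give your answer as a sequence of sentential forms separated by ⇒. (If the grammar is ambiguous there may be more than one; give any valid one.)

S ⇒ B B ⇒ 2 0 B ⇒ 2 0 1 A ⇒ 2 0 1 2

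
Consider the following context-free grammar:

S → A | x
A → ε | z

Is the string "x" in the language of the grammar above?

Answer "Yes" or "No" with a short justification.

Yes - a valid derivation exists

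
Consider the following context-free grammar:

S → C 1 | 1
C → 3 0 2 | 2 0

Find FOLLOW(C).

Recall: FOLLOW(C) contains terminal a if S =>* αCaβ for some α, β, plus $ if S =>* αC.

We compute FOLLOW(C) using the standard algorithm.
FOLLOW(S) starts with {$}.
FIRST(C) = {2, 3}
FIRST(S) = {1, 2, 3}
FOLLOW(C) = {1}
FOLLOW(S) = {$}
Therefore, FOLLOW(C) = {1}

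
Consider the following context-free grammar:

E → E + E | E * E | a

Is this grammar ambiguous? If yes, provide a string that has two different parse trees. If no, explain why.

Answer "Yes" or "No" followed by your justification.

Yes - the string 'a * a * a + a * a' has two distinct leftmost derivations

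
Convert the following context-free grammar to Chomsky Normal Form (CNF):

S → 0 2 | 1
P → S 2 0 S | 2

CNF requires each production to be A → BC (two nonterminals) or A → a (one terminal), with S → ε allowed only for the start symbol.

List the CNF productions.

T0 → 0; T2 → 2; S → 1; P → 2; S → T0 T2; P → S X0; X0 → T2 X1; X1 → T0 S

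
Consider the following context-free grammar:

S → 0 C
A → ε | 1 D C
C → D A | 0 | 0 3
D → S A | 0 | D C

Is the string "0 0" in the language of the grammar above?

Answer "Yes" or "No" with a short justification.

Yes - a valid derivation exists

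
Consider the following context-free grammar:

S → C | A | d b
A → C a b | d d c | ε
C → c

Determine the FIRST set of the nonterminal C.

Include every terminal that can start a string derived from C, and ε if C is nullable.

We compute FIRST(C) using the standard algorithm.
FIRST(A) = {c, d, ε}
FIRST(C) = {c}
FIRST(S) = {c, d, ε}
Therefore, FIRST(C) = {c}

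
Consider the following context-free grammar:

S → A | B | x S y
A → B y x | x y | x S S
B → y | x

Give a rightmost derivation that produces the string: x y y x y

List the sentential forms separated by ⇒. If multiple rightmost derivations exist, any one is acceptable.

S ⇒ x S y ⇒ x A y ⇒ x B y x y ⇒ x y y x y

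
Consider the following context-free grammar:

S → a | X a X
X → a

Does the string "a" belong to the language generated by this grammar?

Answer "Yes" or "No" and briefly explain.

Yes - a valid derivation exists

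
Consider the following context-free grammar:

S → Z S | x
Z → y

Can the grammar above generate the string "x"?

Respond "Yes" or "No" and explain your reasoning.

Yes - a valid derivation exists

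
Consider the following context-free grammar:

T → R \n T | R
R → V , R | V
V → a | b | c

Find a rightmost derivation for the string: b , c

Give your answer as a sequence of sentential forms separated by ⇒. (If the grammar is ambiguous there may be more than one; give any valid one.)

T ⇒ R ⇒ V , R ⇒ V , V ⇒ V , c ⇒ b , c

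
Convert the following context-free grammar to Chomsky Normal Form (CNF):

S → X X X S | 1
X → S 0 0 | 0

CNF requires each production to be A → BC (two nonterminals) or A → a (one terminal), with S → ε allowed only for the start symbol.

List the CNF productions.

S → 1; T0 → 0; X → 0; S → X X0; X0 → X X1; X1 → X S; X → S X2; X2 → T0 T0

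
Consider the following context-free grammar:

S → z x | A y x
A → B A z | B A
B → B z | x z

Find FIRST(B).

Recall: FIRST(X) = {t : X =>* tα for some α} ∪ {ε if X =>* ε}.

We compute FIRST(B) using the standard algorithm.
FIRST(A) = {x}
FIRST(B) = {x}
FIRST(S) = {x, z}
Therefore, FIRST(B) = {x}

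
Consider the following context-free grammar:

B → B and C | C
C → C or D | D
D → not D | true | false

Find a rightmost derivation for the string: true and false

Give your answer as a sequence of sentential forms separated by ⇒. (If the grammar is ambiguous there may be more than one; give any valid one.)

B ⇒ B and C ⇒ B and D ⇒ B and false ⇒ C and false ⇒ D and false ⇒ true and false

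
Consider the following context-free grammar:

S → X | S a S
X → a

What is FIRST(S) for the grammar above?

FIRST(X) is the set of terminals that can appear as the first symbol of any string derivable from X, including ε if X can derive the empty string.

We compute FIRST(S) using the standard algorithm.
FIRST(S) = {a}
FIRST(X) = {a}
Therefore, FIRST(S) = {a}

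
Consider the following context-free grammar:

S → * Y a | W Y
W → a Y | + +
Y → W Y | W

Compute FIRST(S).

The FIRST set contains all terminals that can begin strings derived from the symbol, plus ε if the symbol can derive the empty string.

We compute FIRST(S) using the standard algorithm.
FIRST(S) = {*, +, a}
FIRST(W) = {+, a}
FIRST(Y) = {+, a}
Therefore, FIRST(S) = {*, +, a}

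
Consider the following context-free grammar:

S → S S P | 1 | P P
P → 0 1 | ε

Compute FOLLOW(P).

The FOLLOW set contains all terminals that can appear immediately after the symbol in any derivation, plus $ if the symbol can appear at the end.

We compute FOLLOW(P) using the standard algorithm.
FOLLOW(S) starts with {$}.
FIRST(P) = {0, ε}
FIRST(S) = {0, 1, ε}
FOLLOW(P) = {$, 0, 1}
FOLLOW(S) = {$, 0, 1}
Therefore, FOLLOW(P) = {$, 0, 1}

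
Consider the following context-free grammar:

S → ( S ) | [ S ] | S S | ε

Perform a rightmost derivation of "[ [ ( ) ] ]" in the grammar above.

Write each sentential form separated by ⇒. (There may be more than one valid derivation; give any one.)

S ⇒ [ S ] ⇒ [ [ S ] ] ⇒ [ [ ( S ) ] ] ⇒ [ [ ( ) ] ]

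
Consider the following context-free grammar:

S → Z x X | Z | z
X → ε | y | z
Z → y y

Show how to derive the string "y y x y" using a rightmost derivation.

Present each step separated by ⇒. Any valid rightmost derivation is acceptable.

S ⇒ Z x X ⇒ Z x y ⇒ y y x y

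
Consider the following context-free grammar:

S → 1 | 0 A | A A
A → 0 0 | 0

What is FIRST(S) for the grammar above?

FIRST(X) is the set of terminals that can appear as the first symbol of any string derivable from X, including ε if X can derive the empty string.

We compute FIRST(S) using the standard algorithm.
FIRST(A) = {0}
FIRST(S) = {0, 1}
Therefore, FIRST(S) = {0, 1}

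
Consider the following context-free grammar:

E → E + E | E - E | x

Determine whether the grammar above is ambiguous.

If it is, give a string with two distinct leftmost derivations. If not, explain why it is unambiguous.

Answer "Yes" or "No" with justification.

Yes - the string 'x - x + x + x + x' has two distinct leftmost derivations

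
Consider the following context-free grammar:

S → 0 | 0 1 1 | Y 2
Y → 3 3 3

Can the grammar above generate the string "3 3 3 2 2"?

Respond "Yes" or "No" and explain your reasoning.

No - no valid derivation exists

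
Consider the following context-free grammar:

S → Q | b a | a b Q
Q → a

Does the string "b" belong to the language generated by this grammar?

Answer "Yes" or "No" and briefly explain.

No - no valid derivation exists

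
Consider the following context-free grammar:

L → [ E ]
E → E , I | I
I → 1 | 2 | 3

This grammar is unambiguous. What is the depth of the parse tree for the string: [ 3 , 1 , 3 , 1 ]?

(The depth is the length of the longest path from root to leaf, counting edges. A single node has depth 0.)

6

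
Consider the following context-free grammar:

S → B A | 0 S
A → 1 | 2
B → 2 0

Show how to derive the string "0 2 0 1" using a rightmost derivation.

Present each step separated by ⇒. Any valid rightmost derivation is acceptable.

S ⇒ 0 S ⇒ 0 B A ⇒ 0 B 1 ⇒ 0 2 0 1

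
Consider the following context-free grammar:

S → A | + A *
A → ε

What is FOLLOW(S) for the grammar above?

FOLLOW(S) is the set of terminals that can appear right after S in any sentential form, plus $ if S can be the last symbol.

We compute FOLLOW(S) using the standard algorithm.
FOLLOW(S) starts with {$}.
FIRST(A) = {ε}
FIRST(S) = {+, ε}
FOLLOW(A) = {$, *}
FOLLOW(S) = {$}
Therefore, FOLLOW(S) = {$}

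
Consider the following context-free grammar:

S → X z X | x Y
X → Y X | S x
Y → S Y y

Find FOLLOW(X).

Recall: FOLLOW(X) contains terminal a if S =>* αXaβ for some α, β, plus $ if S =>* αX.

We compute FOLLOW(X) using the standard algorithm.
FOLLOW(S) starts with {$}.
FIRST(S) = {x}
FIRST(X) = {x}
FIRST(Y) = {x}
FOLLOW(S) = {$, x}
FOLLOW(X) = {$, x, z}
FOLLOW(Y) = {$, x, y}
Therefore, FOLLOW(X) = {$, x, z}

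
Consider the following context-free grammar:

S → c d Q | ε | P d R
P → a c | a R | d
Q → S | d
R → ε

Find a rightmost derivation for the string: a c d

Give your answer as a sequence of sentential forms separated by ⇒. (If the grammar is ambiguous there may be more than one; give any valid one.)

S ⇒ P d R ⇒ P d ⇒ a c d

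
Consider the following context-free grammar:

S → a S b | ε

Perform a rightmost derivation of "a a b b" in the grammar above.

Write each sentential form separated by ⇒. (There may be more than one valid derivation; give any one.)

S ⇒ a S b ⇒ a a S b b ⇒ a a b b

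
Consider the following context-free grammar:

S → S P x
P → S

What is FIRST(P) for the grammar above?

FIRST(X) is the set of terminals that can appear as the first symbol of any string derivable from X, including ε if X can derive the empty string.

We compute FIRST(P) using the standard algorithm.
FIRST(P) = {}
FIRST(S) = {}
Therefore, FIRST(P) = {}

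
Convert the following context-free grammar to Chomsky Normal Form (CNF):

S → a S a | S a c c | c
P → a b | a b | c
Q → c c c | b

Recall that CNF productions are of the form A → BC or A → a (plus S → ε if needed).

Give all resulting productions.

TA → a; TC → c; S → c; TB → b; P → c; Q → b; S → TA X0; X0 → S TA; S → S X1; X1 → TA X2; X2 → TC TC; P → TA TB; P → TA TB; Q → TC X3; X3 → TC TC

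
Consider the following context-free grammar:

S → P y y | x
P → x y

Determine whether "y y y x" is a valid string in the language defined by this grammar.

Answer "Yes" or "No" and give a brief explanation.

No - no valid derivation exists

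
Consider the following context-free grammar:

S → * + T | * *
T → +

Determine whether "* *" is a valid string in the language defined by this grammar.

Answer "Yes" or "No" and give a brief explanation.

Yes - a valid derivation exists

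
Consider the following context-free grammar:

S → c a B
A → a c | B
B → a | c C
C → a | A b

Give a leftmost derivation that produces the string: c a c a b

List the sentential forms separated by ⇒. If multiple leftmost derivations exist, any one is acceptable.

S ⇒ c a B ⇒ c a c C ⇒ c a c A b ⇒ c a c B b ⇒ c a c a b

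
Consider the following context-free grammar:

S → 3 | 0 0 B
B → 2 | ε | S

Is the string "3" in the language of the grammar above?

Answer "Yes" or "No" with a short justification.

Yes - a valid derivation exists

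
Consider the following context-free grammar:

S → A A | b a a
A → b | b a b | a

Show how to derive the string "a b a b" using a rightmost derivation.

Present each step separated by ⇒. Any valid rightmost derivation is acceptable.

S ⇒ A A ⇒ A b a b ⇒ a b a b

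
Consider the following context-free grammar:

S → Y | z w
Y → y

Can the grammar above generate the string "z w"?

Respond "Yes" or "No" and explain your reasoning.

Yes - a valid derivation exists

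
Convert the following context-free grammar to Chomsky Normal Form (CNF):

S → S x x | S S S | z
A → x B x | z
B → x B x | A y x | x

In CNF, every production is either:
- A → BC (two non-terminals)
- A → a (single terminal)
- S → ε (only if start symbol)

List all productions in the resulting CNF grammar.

TX → x; S → z; A → z; TY → y; B → x; S → S X0; X0 → TX TX; S → S X1; X1 → S S; A → TX X2; X2 → B TX; B → TX X3; X3 → B TX; B → A X4; X4 → TY TX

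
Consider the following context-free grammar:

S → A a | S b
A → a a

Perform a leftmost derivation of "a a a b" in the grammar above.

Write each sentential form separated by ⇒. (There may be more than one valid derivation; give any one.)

S ⇒ S b ⇒ A a b ⇒ a a a b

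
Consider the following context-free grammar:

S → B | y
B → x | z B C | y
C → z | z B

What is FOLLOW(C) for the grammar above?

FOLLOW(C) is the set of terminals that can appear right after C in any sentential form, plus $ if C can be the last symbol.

We compute FOLLOW(C) using the standard algorithm.
FOLLOW(S) starts with {$}.
FIRST(B) = {x, y, z}
FIRST(C) = {z}
FIRST(S) = {x, y, z}
FOLLOW(B) = {$, z}
FOLLOW(C) = {$, z}
FOLLOW(S) = {$}
Therefore, FOLLOW(C) = {$, z}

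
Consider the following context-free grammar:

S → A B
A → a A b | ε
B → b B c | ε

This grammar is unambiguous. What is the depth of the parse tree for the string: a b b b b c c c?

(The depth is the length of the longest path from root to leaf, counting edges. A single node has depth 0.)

5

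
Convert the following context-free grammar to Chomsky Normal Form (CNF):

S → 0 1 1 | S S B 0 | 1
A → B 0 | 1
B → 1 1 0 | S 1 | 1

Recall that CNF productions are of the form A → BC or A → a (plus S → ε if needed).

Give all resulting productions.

T0 → 0; T1 → 1; S → 1; A → 1; B → 1; S → T0 X0; X0 → T1 T1; S → S X1; X1 → S X2; X2 → B T0; A → B T0; B → T1 X3; X3 → T1 T0; B → S T1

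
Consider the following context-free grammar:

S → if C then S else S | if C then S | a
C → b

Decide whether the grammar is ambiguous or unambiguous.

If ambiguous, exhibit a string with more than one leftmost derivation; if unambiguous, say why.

Ambiguous - the string 'if b then if b then if b then a else a else a' has two distinct leftmost derivations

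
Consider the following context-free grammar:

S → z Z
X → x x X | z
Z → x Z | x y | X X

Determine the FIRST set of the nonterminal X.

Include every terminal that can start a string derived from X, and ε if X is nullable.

We compute FIRST(X) using the standard algorithm.
FIRST(S) = {z}
FIRST(X) = {x, z}
FIRST(Z) = {x, z}
Therefore, FIRST(X) = {x, z}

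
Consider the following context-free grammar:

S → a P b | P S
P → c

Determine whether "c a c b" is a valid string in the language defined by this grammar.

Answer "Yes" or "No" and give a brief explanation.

Yes - a valid derivation exists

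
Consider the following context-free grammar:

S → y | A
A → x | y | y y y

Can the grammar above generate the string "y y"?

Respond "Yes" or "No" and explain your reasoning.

No - no valid derivation exists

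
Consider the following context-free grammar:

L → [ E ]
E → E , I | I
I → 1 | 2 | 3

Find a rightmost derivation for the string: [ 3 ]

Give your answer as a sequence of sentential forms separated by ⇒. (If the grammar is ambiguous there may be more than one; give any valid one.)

L ⇒ [ E ] ⇒ [ I ] ⇒ [ 3 ]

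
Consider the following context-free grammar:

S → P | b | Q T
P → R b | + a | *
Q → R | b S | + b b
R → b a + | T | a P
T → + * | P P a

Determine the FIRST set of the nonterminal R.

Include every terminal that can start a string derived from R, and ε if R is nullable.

We compute FIRST(R) using the standard algorithm.
FIRST(P) = {*, +, a, b}
FIRST(Q) = {*, +, a, b}
FIRST(R) = {*, +, a, b}
FIRST(S) = {*, +, a, b}
FIRST(T) = {*, +, a, b}
Therefore, FIRST(R) = {*, +, a, b}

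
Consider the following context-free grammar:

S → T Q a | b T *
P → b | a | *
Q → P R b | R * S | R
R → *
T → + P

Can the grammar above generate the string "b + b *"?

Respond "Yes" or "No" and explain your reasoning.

Yes - a valid derivation exists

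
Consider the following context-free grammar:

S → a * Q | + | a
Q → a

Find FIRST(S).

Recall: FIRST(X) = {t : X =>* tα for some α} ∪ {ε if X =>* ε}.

We compute FIRST(S) using the standard algorithm.
FIRST(Q) = {a}
FIRST(S) = {+, a}
Therefore, FIRST(S) = {+, a}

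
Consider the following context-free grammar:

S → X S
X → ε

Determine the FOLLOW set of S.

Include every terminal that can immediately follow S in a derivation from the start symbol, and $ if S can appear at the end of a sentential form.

We compute FOLLOW(S) using the standard algorithm.
FOLLOW(S) starts with {$}.
FIRST(S) = {}
FIRST(X) = {ε}
FOLLOW(S) = {$}
FOLLOW(X) = {}
Therefore, FOLLOW(S) = {$}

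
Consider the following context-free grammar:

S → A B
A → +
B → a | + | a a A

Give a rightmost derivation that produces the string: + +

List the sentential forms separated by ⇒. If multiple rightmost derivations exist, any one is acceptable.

S ⇒ A B ⇒ A + ⇒ + +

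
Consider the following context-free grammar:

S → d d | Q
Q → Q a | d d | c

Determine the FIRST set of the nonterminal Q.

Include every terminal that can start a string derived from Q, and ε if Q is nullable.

We compute FIRST(Q) using the standard algorithm.
FIRST(Q) = {c, d}
FIRST(S) = {c, d}
Therefore, FIRST(Q) = {c, d}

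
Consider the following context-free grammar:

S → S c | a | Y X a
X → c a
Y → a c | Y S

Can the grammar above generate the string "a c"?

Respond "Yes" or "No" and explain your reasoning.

Yes - a valid derivation exists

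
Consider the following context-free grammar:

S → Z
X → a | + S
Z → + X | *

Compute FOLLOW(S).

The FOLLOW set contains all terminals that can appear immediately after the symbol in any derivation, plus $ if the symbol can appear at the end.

We compute FOLLOW(S) using the standard algorithm.
FOLLOW(S) starts with {$}.
FIRST(S) = {*, +}
FIRST(X) = {+, a}
FIRST(Z) = {*, +}
FOLLOW(S) = {$}
FOLLOW(X) = {$}
FOLLOW(Z) = {$}
Therefore, FOLLOW(S) = {$}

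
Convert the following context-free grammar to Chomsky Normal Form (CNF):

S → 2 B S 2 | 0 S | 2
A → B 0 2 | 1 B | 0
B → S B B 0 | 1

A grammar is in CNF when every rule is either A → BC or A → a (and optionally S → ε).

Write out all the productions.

T2 → 2; T0 → 0; S → 2; T1 → 1; A → 0; B → 1; S → T2 X0; X0 → B X1; X1 → S T2; S → T0 S; A → B X2; X2 → T0 T2; A → T1 B; B → S X3; X3 → B X4; X4 → B T0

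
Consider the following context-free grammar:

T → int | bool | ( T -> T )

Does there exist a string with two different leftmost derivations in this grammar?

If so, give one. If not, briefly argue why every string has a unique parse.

No - every string in the language has a unique leftmost derivation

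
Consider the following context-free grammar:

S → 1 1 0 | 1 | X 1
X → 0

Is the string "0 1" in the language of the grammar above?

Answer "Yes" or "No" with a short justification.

Yes - a valid derivation exists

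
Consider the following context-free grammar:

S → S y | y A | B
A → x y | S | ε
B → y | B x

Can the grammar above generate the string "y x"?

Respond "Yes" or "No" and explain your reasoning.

Yes - a valid derivation exists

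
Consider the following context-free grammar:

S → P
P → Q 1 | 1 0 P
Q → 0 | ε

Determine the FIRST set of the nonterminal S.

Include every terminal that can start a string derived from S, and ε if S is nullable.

We compute FIRST(S) using the standard algorithm.
FIRST(P) = {0, 1}
FIRST(Q) = {0, ε}
FIRST(S) = {0, 1}
Therefore, FIRST(S) = {0, 1}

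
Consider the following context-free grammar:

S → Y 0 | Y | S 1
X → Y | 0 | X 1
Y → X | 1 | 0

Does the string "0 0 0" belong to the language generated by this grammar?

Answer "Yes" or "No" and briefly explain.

No - no valid derivation exists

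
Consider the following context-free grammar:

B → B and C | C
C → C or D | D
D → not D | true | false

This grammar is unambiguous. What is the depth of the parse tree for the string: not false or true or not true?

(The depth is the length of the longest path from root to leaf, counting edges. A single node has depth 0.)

6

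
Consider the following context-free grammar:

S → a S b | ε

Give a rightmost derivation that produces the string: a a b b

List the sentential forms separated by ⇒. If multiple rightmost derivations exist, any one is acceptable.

S ⇒ a S b ⇒ a a S b b ⇒ a a b b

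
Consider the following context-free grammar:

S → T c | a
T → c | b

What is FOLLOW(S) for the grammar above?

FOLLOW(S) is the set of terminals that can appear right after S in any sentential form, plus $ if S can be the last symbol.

We compute FOLLOW(S) using the standard algorithm.
FOLLOW(S) starts with {$}.
FIRST(S) = {a, b, c}
FIRST(T) = {b, c}
FOLLOW(S) = {$}
FOLLOW(T) = {c}
Therefore, FOLLOW(S) = {$}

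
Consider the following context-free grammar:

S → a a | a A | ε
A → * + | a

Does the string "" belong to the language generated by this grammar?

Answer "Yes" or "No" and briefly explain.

Yes - a valid derivation exists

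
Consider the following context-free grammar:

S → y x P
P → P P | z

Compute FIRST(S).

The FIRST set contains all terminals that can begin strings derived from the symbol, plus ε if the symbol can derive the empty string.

We compute FIRST(S) using the standard algorithm.
FIRST(P) = {z}
FIRST(S) = {y}
Therefore, FIRST(S) = {y}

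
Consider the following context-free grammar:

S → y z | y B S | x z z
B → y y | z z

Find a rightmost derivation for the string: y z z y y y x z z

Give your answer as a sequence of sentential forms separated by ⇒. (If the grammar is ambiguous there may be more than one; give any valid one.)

S ⇒ y B S ⇒ y B y B S ⇒ y B y B x z z ⇒ y B y y y x z z ⇒ y z z y y y x z z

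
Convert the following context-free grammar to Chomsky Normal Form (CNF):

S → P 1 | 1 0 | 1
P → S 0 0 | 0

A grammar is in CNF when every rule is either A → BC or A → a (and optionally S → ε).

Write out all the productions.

T1 → 1; T0 → 0; S → 1; P → 0; S → P T1; S → T1 T0; P → S X0; X0 → T0 T0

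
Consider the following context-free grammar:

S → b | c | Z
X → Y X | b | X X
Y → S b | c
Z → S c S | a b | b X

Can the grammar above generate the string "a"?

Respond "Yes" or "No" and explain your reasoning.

No - no valid derivation exists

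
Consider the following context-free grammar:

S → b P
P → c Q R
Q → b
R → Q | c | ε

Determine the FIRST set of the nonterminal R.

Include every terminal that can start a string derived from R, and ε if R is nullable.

We compute FIRST(R) using the standard algorithm.
FIRST(P) = {c}
FIRST(Q) = {b}
FIRST(R) = {b, c, ε}
FIRST(S) = {b}
Therefore, FIRST(R) = {b, c, ε}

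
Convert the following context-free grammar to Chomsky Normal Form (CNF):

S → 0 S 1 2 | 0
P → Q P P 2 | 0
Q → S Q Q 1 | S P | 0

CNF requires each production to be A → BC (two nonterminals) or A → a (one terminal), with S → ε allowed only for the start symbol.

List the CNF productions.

T0 → 0; T1 → 1; T2 → 2; S → 0; P → 0; Q → 0; S → T0 X0; X0 → S X1; X1 → T1 T2; P → Q X2; X2 → P X3; X3 → P T2; Q → S X4; X4 → Q X5; X5 → Q T1; Q → S P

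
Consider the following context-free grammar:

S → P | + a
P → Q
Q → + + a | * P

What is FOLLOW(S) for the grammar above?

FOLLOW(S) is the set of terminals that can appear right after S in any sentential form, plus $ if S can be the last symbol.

We compute FOLLOW(S) using the standard algorithm.
FOLLOW(S) starts with {$}.
FIRST(P) = {*, +}
FIRST(Q) = {*, +}
FIRST(S) = {*, +}
FOLLOW(P) = {$}
FOLLOW(Q) = {$}
FOLLOW(S) = {$}
Therefore, FOLLOW(S) = {$}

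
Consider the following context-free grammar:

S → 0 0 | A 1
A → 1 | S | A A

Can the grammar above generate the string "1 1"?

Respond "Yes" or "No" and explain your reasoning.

Yes - a valid derivation exists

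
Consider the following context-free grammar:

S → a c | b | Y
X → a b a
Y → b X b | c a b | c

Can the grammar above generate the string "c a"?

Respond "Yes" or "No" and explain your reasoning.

No - no valid derivation exists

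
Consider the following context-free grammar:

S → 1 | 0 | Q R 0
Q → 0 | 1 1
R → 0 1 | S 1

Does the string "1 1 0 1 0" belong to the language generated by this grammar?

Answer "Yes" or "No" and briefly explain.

Yes - a valid derivation exists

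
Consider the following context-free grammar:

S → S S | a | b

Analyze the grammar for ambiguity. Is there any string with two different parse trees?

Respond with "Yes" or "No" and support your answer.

Yes - the string 'b b b' has two distinct parse trees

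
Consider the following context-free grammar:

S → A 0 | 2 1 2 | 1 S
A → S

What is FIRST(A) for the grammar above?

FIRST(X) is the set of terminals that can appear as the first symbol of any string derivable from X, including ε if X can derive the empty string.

We compute FIRST(A) using the standard algorithm.
FIRST(A) = {1, 2}
FIRST(S) = {1, 2}
Therefore, FIRST(A) = {1, 2}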